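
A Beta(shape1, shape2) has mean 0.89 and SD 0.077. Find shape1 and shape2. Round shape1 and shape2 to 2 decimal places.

shape1 = 13.81, shape2 = 1.71

Variance = 0.077² = 0.005929. The moment-matching identity shape1+shape2 = μ(1−μ)/Var − 1 gives
shape1+shape2 = 0.0979/0.005929 − 1 = 15.5121, so shape1 = μ·15.5121 = 13.81 and shape2 = (1−μ)·15.5121 = 1.71.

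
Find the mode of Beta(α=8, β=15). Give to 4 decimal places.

0.3333

With α,β > 1, mode = (α−1)/(α+β−2) = 7/21 = 0.3333.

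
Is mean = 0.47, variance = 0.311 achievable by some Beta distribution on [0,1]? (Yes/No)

No

For any Beta, Var(X) < E[X]·(1−E[X]).
Here μ(1−μ) = 0.47×0.53 = 0.2491, and 0.311 ≥ 0.2491.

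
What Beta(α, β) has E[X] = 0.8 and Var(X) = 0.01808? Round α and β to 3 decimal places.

By moment matching, α+β = μ(1−μ)/σ² − 1 = (0.8·0.2)/0.01808 − 1 = 8.8496 − 1 = 7.8496.
Since α/(α+β) = μ, α = 0.8·7.8496 = 6.280 and β = 0.2·7.8496 = 1.570.

α = 6.280, β = 1.570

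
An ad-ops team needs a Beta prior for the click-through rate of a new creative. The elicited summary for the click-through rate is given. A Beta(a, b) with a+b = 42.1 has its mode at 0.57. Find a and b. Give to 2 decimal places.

Since the density peak of Beta(a,b) is at (a−1)/(a+b−2),
a = 1 + 0.57(42.1−2) = 23.86 and b = 42.1 − 23.86 = 18.24.

a = 23.86, b = 18.24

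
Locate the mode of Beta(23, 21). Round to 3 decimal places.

0.524

With α,β > 1, mode = (α−1)/(α+β−2) = 22/42 = 0.524.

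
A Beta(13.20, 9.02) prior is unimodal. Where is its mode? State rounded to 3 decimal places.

0.603

The density x^(α−1)(1−x)^(β−1) is maximised at (α−1)/(α+β−2) = 12.20/20.22 = 0.603.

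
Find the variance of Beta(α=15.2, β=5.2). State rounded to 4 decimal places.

Var = αβ/[(α+β)²(α+β+1)] = (15.2×5.2)/(20.4²×21.4) = 79.04/8905.824 = 0.0089.

0.0089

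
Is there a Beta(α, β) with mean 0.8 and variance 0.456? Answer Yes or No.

No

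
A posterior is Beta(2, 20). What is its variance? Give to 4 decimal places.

α+β = 22 and αβ = 40, so Var = αβ/[(α+β)²(α+β+1)] = 40/11132 = 0.0036.

0.0036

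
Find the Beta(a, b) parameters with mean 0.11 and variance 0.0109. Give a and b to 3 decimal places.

Let s = a+b. The Beta variance is μ(1−μ)/(s+1).
So s+1 = μ(1−μ)/σ² = (0.11×0.89)/0.0109 = 0.0979/0.0109 = 8.9817, giving s = 7.9817.
Then a = μs = 0.11×7.9817 = 0.878 and b = (1−μ)s = 0.89×7.9817 = 7.104.

a = 0.878, b = 7.104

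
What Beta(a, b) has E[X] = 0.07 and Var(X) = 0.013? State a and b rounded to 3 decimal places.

Let s = a+b. The Beta variance is μ(1−μ)/(s+1).
So s+1 = μ(1−μ)/σ² = (0.07×0.93)/0.013 = 0.0651/0.013 = 5.0077, giving s = 4.0077.
Then a = μs = 0.07×4.0077 = 0.281 and b = (1−μ)s = 0.93×4.0077 = 3.727.

a = 0.281, b = 3.727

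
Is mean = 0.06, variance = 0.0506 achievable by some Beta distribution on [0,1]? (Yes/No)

Yes

A Beta with mean μ has variance μ(1−μ)/(α+β+1) < μ(1−μ).
Here μ(1−μ) = 0.06×0.94 = 0.0564, and 0.0506 < 0.0564.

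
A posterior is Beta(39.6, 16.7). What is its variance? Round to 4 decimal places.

μ = 39.6/56.3 = 0.703375; Var = μ(1−μ)/(α+β+1) = 0.2086387/57.3 = 0.0036.

0.0036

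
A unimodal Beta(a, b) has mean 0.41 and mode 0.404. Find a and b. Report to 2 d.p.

Let s = a+b. Mean gives a = μs = 0.41s; mode gives (a−1)/(s−2) = 0.404.
Substituting: 0.41s − 1 = 0.404(s−2) = 0.404s − 0.808, so 0.006s = 0.192 and s = 32.0000.
Then a = 0.41×32.0000 = 13.12 and b = s−a = 18.88.

a = 13.12, b = 18.88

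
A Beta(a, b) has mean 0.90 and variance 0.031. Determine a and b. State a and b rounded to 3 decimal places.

By moment matching, a+b = μ(1−μ)/σ² − 1 = (0.90·0.10)/0.031 − 1 = 2.9032 − 1 = 1.9032.
Since a/(a+b) = μ, a = 0.90·1.9032 = 1.713 and b = 0.10·1.9032 = 0.190.

a = 1.713, b = 0.190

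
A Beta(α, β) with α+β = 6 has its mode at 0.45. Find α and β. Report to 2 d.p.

α = 2.80, β = 3.20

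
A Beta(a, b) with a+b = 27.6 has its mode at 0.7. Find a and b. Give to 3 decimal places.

a = 18.920, b = 8.680

Mode = (a−1)/(κ−2) with κ = a+b, so a−1 = 0.7·25.6 = 17.920.
a = 18.920; b = κ − a = 8.680.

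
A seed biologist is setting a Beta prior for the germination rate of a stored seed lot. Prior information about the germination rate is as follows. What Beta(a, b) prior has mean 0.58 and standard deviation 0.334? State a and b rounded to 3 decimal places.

a = 0.687, b = 0.497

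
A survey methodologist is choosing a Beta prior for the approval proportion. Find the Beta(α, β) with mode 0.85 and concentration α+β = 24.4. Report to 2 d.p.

Since the density peak of Beta(α,β) is at (α−1)/(α+β−2),
α = 1 + 0.85(24.4−2) = 20.04 and β = 24.4 − 20.04 = 4.36.

α = 20.04, β = 4.36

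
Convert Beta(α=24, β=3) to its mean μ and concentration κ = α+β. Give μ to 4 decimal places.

κ = α+β = 24+3 = 27; μ = α/κ = 24/27 = 0.8889.

μ = 0.8889, κ = 27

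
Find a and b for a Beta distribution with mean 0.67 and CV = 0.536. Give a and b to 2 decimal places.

σ = CV·μ = 0.536×0.67 = 0.35912, so σ² = 0.128967.
s+1 = μ(1−μ)/σ² = 0.2211/0.128967 = 1.7144, so s = a+b = 0.7144.
a = μs = 0.48, b = (1−μ)s = 0.24.

a = 0.48, b = 0.24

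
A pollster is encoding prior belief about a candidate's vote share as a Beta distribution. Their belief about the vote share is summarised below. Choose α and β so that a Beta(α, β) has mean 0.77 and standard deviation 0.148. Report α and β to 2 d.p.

α = 5.46, β = 1.63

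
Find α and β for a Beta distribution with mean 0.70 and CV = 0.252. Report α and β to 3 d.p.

Var = (CV·μ)² = (0.252×0.70)² = 0.031117.
α+β = μ(1−μ)/Var − 1 = 0.2100/0.031117 − 1 = 5.7487.
Thus α = 0.70·5.7487 = 4.024 and β = 0.30·5.7487 = 1.725.

α = 4.024, β = 1.725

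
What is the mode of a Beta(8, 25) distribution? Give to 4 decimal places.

The density x^(α−1)(1−x)^(β−1) is maximised at (α−1)/(α+β−2) = 7/31 = 0.2258.

0.2258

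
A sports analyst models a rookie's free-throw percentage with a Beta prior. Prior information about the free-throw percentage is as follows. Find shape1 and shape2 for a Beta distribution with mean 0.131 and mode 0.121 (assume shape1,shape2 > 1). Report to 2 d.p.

With s = shape1+shape2: μ = shape1/s and mode = (shape1−1)/(s−2). Eliminating shape1 = μs,
μs − 1 = m(s−2) ⇒ s(μ−m) = 1−2m ⇒ s = 0.758/0.010 = 75.8000.
So shape1 = μs = 9.93, shape2 = (1−μ)s = 65.87.

shape1 = 9.93, shape2 = 65.87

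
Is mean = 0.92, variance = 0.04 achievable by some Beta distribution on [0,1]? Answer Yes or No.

A Beta with mean μ has variance μ(1−μ)/(α+β+1) < μ(1−μ).
Here μ(1−μ) = 0.92×0.08 = 0.0736, and 0.04 < 0.0736.

Yes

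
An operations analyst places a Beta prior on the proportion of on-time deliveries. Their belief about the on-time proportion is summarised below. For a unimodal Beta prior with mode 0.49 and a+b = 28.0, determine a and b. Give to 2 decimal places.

a = 13.74, b = 14.26

Mode = (a−1)/(κ−2) with κ = a+b, so a−1 = 0.49·26.0 = 12.74.
a = 13.74; b = κ − a = 14.26.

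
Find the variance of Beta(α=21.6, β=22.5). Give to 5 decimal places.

Var = αβ/[(α+β)²(α+β+1)] = (21.6×22.5)/(44.1²×45.1) = 486.00/87710.931 = 0.00554.

0.00554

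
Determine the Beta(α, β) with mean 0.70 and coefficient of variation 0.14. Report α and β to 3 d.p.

α = 14.606, β = 6.260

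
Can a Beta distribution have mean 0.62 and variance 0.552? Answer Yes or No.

No

The Beta variance bound is σ² < μ(1−μ).
Here μ(1−μ) = 0.62×0.38 = 0.2356, and 0.552 ≥ 0.2356.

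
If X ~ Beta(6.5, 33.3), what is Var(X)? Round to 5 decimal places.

α+β = 39.8 and αβ = 216.45, so Var = αβ/[(α+β)²(α+β+1)] = 216.45/64628.832 = 0.00335.

0.00335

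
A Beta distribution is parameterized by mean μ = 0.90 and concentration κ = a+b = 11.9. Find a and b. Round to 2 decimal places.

Split κ in proportion μ : (1−μ): a = 0.90·11.9 = 10.71, b = 11.9 − 10.71 = 1.19.

a = 10.71, b = 1.19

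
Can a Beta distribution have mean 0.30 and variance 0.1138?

Yes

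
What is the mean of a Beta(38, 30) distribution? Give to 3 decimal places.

The Beta mean is α/(α+β) = 38/(38+30) = 0.559.

0.559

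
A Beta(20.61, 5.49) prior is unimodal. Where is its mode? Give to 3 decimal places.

With α,β > 1, mode = (α−1)/(α+β−2) = 19.61/24.10 = 0.814.

0.814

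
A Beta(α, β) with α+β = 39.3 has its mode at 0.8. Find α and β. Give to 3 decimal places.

α = 30.840, β = 8.460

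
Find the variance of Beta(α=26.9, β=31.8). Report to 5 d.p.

0.00416

Var = αβ/[(α+β)²(α+β+1)] = (26.9×31.8)/(58.7²×59.7) = 855.42/205707.693 = 0.00416.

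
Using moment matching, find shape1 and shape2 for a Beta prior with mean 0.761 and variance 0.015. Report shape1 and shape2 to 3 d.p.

By moment matching, shape1+shape2 = μ(1−μ)/σ² − 1 = (0.761·0.239)/0.015 − 1 = 12.1253 − 1 = 11.1253.
Since shape1/(shape1+shape2) = μ, shape1 = 0.761·11.1253 = 8.466 and shape2 = 0.239·11.1253 = 2.659.

shape1 = 8.466, shape2 = 2.659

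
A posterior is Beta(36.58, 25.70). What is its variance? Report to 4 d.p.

0.0038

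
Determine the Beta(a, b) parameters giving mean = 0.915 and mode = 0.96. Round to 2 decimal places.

a = 18.71, b = 1.74

With s = a+b: μ = a/s and mode = (a−1)/(s−2). Eliminating a = μs,
μs − 1 = m(s−2) ⇒ s(μ−m) = 1−2m ⇒ s = -0.92/-0.045 = 20.4444.
So a = μs = 18.71, b = (1−μ)s = 1.74.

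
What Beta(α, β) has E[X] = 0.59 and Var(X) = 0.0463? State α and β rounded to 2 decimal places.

By moment matching, α+β = μ(1−μ)/σ² − 1 = (0.59·0.41)/0.0463 − 1 = 5.2246 − 1 = 4.2246.
Since α/(α+β) = μ, α = 0.59·4.2246 = 2.49 and β = 0.41·4.2246 = 1.73.

α = 2.49, β = 1.73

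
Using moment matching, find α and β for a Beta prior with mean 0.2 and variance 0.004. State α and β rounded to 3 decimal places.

α = 7.800, β = 31.200

Write ν = α+β; then α = μν and Var = μ(1−μ)/(ν+1).
ν = μ(1−μ)/Var − 1 = 0.16/0.004 − 1 = 39.0000.
α = 0.2·39.0000 = 7.800, β = 0.8·39.0000 = 31.200.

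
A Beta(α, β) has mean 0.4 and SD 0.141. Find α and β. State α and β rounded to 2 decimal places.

First σ² = 0.019881. Setting α = μn, β = (1−μ)n with n = α+β,
μ(1−μ)/(n+1) = 0.019881 ⇒ n+1 = 0.24/0.019881 = 12.0718 ⇒ n = 11.0718.
Hence α = 0.4×11.0718 = 4.43, β = 0.6×11.0718 = 6.64.

α = 4.43, β = 6.64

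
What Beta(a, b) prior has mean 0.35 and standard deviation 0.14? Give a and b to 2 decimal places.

a = 3.71, b = 6.89

σ² = 0.14² = 0.0196.
With s = a+b, Var = μ(1−μ)/(s+1), so s+1 = (0.35×0.65)/0.0196 = 11.6071 and s = 10.6071.
a = μs = 3.71, b = (1−μ)s = 6.89.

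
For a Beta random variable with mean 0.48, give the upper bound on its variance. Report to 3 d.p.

0.250

For fixed mean μ the Beta variance is μ(1−μ)/(α+β+1), increasing as α+β decreases.
Its least upper bound (not attained) is μ(1−μ) = 0.48·0.52 = 0.250.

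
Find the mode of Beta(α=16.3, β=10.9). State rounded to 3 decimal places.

With α,β > 1, mode = (α−1)/(α+β−2) = 15.3/25.2 = 0.607.

0.607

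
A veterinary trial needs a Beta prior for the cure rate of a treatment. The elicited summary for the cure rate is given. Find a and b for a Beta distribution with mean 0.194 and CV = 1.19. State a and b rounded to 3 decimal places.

a = 0.375, b = 1.559

Var = (CV·μ)² = (1.19×0.194)² = 0.053296.
a+b = μ(1−μ)/Var − 1 = 0.156364/0.053296 − 1 = 1.9339.
Thus a = 0.194·1.9339 = 0.375 and b = 0.806·1.9339 = 1.559.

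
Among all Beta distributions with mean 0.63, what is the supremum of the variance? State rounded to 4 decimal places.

0.2331

Var = μ(1−μ)/(α+β+1), which approaches μ(1−μ) as α+β → 0.
So the supremum is μ(1−μ) = 0.63×0.37 = 0.2331.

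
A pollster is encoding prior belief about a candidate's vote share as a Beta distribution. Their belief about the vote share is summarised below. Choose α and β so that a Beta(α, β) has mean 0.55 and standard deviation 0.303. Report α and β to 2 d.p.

First σ² = 0.091809. Setting α = μn, β = (1−μ)n with n = α+β,
μ(1−μ)/(n+1) = 0.091809 ⇒ n+1 = 0.2475/0.091809 = 2.6958 ⇒ n = 1.6958.
Hence α = 0.55×1.6958 = 0.93, β = 0.45×1.6958 = 0.76.

α = 0.93, β = 0.76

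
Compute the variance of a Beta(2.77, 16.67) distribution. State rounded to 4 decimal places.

0.0060

Var = αβ/[(α+β)²(α+β+1)] = (2.77×16.67)/(19.44²×20.44) = 46.1759/7724.553984 = 0.0060.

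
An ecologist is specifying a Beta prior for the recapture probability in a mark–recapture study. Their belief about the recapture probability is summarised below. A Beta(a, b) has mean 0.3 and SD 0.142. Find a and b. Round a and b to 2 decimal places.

a = 2.82, b = 6.59

Variance = 0.142² = 0.020164. The moment-matching identity a+b = μ(1−μ)/Var − 1 gives
a+b = 0.21/0.020164 − 1 = 9.4146, so a = μ·9.4146 = 2.82 and b = (1−μ)·9.4146 = 6.59.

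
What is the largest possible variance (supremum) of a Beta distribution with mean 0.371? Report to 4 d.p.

Var = μ(1−μ)/(α+β+1), which approaches μ(1−μ) as α+β → 0.
So the supremum is μ(1−μ) = 0.371×0.629 = 0.2334.

0.2334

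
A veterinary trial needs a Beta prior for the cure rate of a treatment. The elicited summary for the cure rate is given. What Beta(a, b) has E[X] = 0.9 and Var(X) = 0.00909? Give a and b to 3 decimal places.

a = 8.011, b = 0.890

Let s = a+b. The Beta variance is μ(1−μ)/(s+1).
So s+1 = μ(1−μ)/σ² = (0.9×0.1)/0.00909 = 0.09/0.00909 = 9.9010, giving s = 8.9010.
Then a = μs = 0.9×8.9010 = 8.011 and b = (1−μ)s = 0.1×8.9010 = 0.890.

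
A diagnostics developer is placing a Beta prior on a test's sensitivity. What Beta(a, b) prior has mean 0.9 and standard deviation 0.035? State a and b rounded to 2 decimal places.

First σ² = 0.001225. Setting a = μn, b = (1−μ)n with n = a+b,
μ(1−μ)/(n+1) = 0.001225 ⇒ n+1 = 0.09/0.001225 = 73.4694 ⇒ n = 72.4694.
Hence a = 0.9×72.4694 = 65.22, b = 0.1×72.4694 = 7.25.

a = 65.22, b = 7.25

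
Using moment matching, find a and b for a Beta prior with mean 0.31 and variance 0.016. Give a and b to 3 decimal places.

Let s = a+b. The Beta variance is μ(1−μ)/(s+1).
So s+1 = μ(1−μ)/σ² = (0.31×0.69)/0.016 = 0.2139/0.016 = 13.3687, giving s = 12.3687.
Then a = μs = 0.31×12.3687 = 3.834 and b = (1−μ)s = 0.69×12.3687 = 8.534.

a = 3.834, b = 8.534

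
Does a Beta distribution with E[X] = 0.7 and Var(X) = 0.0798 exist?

A Beta with mean μ has variance μ(1−μ)/(α+β+1) < μ(1−μ).
Here μ(1−μ) = 0.7×0.3 = 0.21, and 0.0798 < 0.21.

Yes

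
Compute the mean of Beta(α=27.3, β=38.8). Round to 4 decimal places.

0.4130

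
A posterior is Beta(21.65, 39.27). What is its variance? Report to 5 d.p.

0.00370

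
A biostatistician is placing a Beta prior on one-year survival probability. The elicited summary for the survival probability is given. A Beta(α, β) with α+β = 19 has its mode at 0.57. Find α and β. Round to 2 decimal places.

α = 10.69, β = 8.31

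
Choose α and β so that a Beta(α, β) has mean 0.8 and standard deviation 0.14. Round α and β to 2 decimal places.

σ² = 0.14² = 0.0196.
With s = α+β, Var = μ(1−μ)/(s+1), so s+1 = (0.8×0.2)/0.0196 = 8.1633 and s = 7.1633.
α = μs = 5.73, β = (1−μ)s = 1.43.

α = 5.73, β = 1.43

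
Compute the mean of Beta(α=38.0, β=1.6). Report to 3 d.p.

E[X] = α/(α+β) = 38.0/39.6 = 0.960.

0.960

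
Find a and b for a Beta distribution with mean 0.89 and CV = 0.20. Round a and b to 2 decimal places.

a = 1.86, b = 0.23

Var = (CV·μ)² = (0.20×0.89)² = 0.031684.
a+b = μ(1−μ)/Var − 1 = 0.0979/0.031684 − 1 = 2.0899.
Thus a = 0.89·2.0899 = 1.86 and b = 0.11·2.0899 = 0.23.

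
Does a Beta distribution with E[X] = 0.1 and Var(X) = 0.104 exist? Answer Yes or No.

No

The Beta variance bound is σ² < μ(1−μ).
Here μ(1−μ) = 0.1×0.9 = 0.09, and 0.104 ≥ 0.09.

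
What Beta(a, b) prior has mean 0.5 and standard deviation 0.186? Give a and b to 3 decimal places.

a = 3.113, b = 3.113

Variance = 0.186² = 0.034596. The moment-matching identity a+b = μ(1−μ)/Var − 1 gives
a+b = 0.25/0.034596 − 1 = 6.2263, so a = μ·6.2263 = 3.113 and b = (1−μ)·6.2263 = 3.113.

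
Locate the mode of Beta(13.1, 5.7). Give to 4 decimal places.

The density x^(α−1)(1−x)^(β−1) is maximised at (α−1)/(α+β−2) = 12.1/16.8 = 0.7202.

0.7202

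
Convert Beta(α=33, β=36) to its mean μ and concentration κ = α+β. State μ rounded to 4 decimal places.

κ = α+β = 33+36 = 69; μ = α/κ = 33/69 = 0.4783.

μ = 0.4783, κ = 69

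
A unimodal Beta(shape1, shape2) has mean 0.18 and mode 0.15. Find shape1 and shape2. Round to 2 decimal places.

Let s = shape1+shape2. Mean gives shape1 = μs = 0.18s; mode gives (shape1−1)/(s−2) = 0.15.
Substituting: 0.18s − 1 = 0.15(s−2) = 0.15s − 0.30, so 0.03s = 0.70 and s = 23.3333.
Then shape1 = 0.18×23.3333 = 4.20 and shape2 = s−shape1 = 19.13.

shape1 = 4.20, shape2 = 19.13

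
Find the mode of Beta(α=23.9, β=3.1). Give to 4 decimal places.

0.9160

With α,β > 1, mode = (α−1)/(α+β−2) = 22.9/25.0 = 0.9160.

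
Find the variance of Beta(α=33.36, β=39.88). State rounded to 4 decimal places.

μ = 33.36/73.24 = 0.455489; Var = μ(1−μ)/(α+β+1) = 0.2480188/74.24 = 0.0033.

0.0033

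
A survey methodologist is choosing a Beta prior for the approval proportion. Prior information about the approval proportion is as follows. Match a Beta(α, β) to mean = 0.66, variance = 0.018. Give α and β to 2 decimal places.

α = 7.57, β = 3.90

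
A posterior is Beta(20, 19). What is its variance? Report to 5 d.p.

0.00625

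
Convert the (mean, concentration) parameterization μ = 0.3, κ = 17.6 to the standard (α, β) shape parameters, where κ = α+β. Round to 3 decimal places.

α = μκ = 0.3×17.6 = 5.280 and β = (1−μ)κ = 0.7×17.6 = 12.320.

α = 5.280, β = 12.320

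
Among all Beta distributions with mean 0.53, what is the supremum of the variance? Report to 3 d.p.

For fixed mean μ the Beta variance is μ(1−μ)/(α+β+1), increasing as α+β decreases.
Its least upper bound (not attained) is μ(1−μ) = 0.53·0.47 = 0.249.

0.249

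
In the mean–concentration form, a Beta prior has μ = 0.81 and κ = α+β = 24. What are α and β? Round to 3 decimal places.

α = μκ = 0.81×24 = 19.440 and β = (1−μ)κ = 0.19×24 = 4.560.

α = 19.440, β = 4.560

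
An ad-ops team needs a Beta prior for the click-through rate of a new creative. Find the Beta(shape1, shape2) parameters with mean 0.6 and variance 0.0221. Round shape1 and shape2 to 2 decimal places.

shape1 = 5.92, shape2 = 3.94

Write ν = shape1+shape2; then shape1 = μν and Var = μ(1−μ)/(ν+1).
ν = μ(1−μ)/Var − 1 = 0.24/0.0221 − 1 = 9.8597.
shape1 = 0.6·9.8597 = 5.92, shape2 = 0.4·9.8597 = 3.94.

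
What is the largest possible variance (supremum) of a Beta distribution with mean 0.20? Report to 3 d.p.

Var = μ(1−μ)/(α+β+1), which approaches μ(1−μ) as α+β → 0.
So the supremum is μ(1−μ) = 0.20×0.80 = 0.160.

0.160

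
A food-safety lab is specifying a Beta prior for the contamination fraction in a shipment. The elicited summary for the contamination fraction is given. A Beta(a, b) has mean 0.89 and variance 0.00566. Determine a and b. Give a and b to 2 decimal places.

Let s = a+b. The Beta variance is μ(1−μ)/(s+1).
So s+1 = μ(1−μ)/σ² = (0.89×0.11)/0.00566 = 0.0979/0.00566 = 17.2968, giving s = 16.2968.
Then a = μs = 0.89×16.2968 = 14.50 and b = (1−μ)s = 0.11×16.2968 = 1.79.

a = 14.50, b = 1.79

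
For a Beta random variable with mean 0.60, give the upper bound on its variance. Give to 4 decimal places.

0.2400

Var = μ(1−μ)/(α+β+1), which approaches μ(1−μ) as α+β → 0.
So the supremum is μ(1−μ) = 0.60×0.40 = 0.2400.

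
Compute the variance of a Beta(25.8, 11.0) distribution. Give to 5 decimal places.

0.00554

α+β = 36.8 and αβ = 283.80, so Var = αβ/[(α+β)²(α+β+1)] = 283.80/51190.272 = 0.00554.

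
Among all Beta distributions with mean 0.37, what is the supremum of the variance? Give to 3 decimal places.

0.233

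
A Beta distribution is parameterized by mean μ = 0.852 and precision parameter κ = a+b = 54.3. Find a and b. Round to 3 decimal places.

a = μκ = 0.852×54.3 = 46.264 and b = (1−μ)κ = 0.148×54.3 = 8.036.

a = 46.264, b = 8.036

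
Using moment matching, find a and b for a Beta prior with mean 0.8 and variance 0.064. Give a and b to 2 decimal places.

a = 1.20, b = 0.30

Write ν = a+b; then a = μν and Var = μ(1−μ)/(ν+1).
ν = μ(1−μ)/Var − 1 = 0.16/0.064 − 1 = 1.5000.
a = 0.8·1.5000 = 1.20, b = 0.2·1.5000 = 0.30.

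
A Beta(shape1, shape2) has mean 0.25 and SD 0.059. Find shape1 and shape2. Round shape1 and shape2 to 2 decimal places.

shape1 = 13.22, shape2 = 39.65

First σ² = 0.003481. Setting shape1 = μn, shape2 = (1−μ)n with n = shape1+shape2,
μ(1−μ)/(n+1) = 0.003481 ⇒ n+1 = 0.1875/0.003481 = 53.8638 ⇒ n = 52.8638.
Hence shape1 = 0.25×52.8638 = 13.22, shape2 = 0.75×52.8638 = 39.65.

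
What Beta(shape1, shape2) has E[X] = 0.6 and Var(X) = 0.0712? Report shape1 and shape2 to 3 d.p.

Let s = shape1+shape2. The Beta variance is μ(1−μ)/(s+1).
So s+1 = μ(1−μ)/σ² = (0.6×0.4)/0.0712 = 0.24/0.0712 = 3.3708, giving s = 2.3708.
Then shape1 = μs = 0.6×2.3708 = 1.422 and shape2 = (1−μ)s = 0.4×2.3708 = 0.948.

shape1 = 1.422, shape2 = 0.948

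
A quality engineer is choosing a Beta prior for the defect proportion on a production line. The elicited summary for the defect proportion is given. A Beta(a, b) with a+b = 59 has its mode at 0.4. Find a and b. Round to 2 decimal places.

Mode = (a−1)/(κ−2) with κ = a+b, so a−1 = 0.4·57 = 22.80.
a = 23.80; b = κ − a = 35.20.

a = 23.80, b = 35.20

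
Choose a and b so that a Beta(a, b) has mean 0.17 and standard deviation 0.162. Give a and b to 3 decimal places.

Variance = 0.162² = 0.026244. The moment-matching identity a+b = μ(1−μ)/Var − 1 gives
a+b = 0.1411/0.026244 − 1 = 4.3765, so a = μ·4.3765 = 0.744 and b = (1−μ)·4.3765 = 3.632.

a = 0.744, b = 3.632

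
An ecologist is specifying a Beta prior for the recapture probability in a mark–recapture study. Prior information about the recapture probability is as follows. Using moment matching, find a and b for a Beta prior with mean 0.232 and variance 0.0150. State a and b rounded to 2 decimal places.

Let s = a+b. The Beta variance is μ(1−μ)/(s+1).
So s+1 = μ(1−μ)/σ² = (0.232×0.768)/0.0150 = 0.178176/0.0150 = 11.8784, giving s = 10.8784.
Then a = μs = 0.232×10.8784 = 2.52 and b = (1−μ)s = 0.768×10.8784 = 8.35.

a = 2.52, b = 8.35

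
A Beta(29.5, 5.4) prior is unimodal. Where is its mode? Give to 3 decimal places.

0.866

The density x^(α−1)(1−x)^(β−1) is maximised at (α−1)/(α+β−2) = 28.5/32.9 = 0.866.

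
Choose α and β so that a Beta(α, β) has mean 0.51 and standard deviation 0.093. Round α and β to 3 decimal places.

σ² = 0.093² = 0.008649.
With s = α+β, Var = μ(1−μ)/(s+1), so s+1 = (0.51×0.49)/0.008649 = 28.8935 and s = 27.8935.
α = μs = 14.226, β = (1−μ)s = 13.668.

α = 14.226, β = 13.668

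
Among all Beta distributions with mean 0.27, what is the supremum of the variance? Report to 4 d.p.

Var = μ(1−μ)/(α+β+1), which approaches μ(1−μ) as α+β → 0.
So the supremum is μ(1−μ) = 0.27×0.73 = 0.1971.

0.1971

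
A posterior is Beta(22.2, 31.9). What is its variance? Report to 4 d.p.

μ = 22.2/54.1 = 0.410351; Var = μ(1−μ)/(α+β+1) = 0.2419631/55.1 = 0.0044.

0.0044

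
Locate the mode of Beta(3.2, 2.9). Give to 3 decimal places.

With α,β > 1, mode = (α−1)/(α+β−2) = 2.2/4.1 = 0.537.

0.537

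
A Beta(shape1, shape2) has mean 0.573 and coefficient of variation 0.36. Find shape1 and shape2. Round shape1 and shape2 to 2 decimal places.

shape1 = 2.72, shape2 = 2.03

σ = CV·μ = 0.36×0.573 = 0.20628, so σ² = 0.042551.
s+1 = μ(1−μ)/σ² = 0.244671/0.042551 = 5.7500, so s = shape1+shape2 = 4.7500.
shape1 = μs = 2.72, shape2 = (1−μ)s = 2.03.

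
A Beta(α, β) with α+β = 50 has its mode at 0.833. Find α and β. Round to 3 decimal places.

Since the density peak of Beta(α,β) is at (α−1)/(α+β−2),
α = 1 + 0.833(50−2) = 40.984 and β = 50 − 40.984 = 9.016.

α = 40.984, β = 9.016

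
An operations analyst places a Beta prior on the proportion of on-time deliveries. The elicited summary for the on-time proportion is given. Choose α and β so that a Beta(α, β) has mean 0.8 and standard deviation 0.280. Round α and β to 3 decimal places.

α = 0.833, β = 0.208

First σ² = 0.078400. Setting α = μn, β = (1−μ)n with n = α+β,
μ(1−μ)/(n+1) = 0.078400 ⇒ n+1 = 0.16/0.078400 = 2.0408 ⇒ n = 1.0408.
Hence α = 0.8×1.0408 = 0.833, β = 0.2×1.0408 = 0.208.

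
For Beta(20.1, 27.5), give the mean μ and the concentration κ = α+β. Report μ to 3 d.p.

μ = 0.422, κ = 47.6

κ = α+β = 20.1+27.5 = 47.6; μ = α/κ = 20.1/47.6 = 0.422.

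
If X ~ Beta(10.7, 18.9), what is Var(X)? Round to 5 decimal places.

0.00754

α+β = 29.6 and αβ = 202.23, so Var = αβ/[(α+β)²(α+β+1)] = 202.23/26810.496 = 0.00754.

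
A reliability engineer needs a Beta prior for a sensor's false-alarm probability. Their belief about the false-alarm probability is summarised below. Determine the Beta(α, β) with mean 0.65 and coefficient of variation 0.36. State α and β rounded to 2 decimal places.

Var = (CV·μ)² = (0.36×0.65)² = 0.054756.
α+β = μ(1−μ)/Var − 1 = 0.2275/0.054756 − 1 = 3.1548.
Thus α = 0.65·3.1548 = 2.05 and β = 0.35·3.1548 = 1.10.

α = 2.05, β = 1.10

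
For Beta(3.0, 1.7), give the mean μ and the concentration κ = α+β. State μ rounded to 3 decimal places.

κ = α+β = 3.0+1.7 = 4.7; μ = α/κ = 3.0/4.7 = 0.638.

μ = 0.638, κ = 4.7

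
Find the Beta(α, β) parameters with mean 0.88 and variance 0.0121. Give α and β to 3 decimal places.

α = 6.800, β = 0.927

By moment matching, α+β = μ(1−μ)/σ² − 1 = (0.88·0.12)/0.0121 − 1 = 8.7273 − 1 = 7.7273.
Since α/(α+β) = μ, α = 0.88·7.7273 = 6.800 and β = 0.12·7.7273 = 0.927.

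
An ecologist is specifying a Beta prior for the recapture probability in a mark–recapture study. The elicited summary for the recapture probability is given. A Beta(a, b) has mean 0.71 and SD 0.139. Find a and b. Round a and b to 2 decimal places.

a = 6.86, b = 2.80

First σ² = 0.019321. Setting a = μn, b = (1−μ)n with n = a+b,
μ(1−μ)/(n+1) = 0.019321 ⇒ n+1 = 0.2059/0.019321 = 10.6568 ⇒ n = 9.6568.
Hence a = 0.71×9.6568 = 6.86, b = 0.29×9.6568 = 2.80.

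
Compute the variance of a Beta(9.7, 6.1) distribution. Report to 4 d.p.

0.0141

α+β = 15.8 and αβ = 59.17, so Var = αβ/[(α+β)²(α+β+1)] = 59.17/4193.952 = 0.0141.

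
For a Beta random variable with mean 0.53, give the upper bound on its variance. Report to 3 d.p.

0.249

Var = μ(1−μ)/(α+β+1), which approaches μ(1−μ) as α+β → 0.
So the supremum is μ(1−μ) = 0.53×0.47 = 0.249.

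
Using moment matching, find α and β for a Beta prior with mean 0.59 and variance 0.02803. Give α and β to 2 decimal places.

α = 4.50, β = 3.13

By moment matching, α+β = μ(1−μ)/σ² − 1 = (0.59·0.41)/0.02803 − 1 = 8.6300 − 1 = 7.6300.
Since α/(α+β) = μ, α = 0.59·7.6300 = 4.50 and β = 0.41·7.6300 = 3.13.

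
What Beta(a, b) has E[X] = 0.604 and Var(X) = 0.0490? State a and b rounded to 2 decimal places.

By moment matching, a+b = μ(1−μ)/σ² − 1 = (0.604·0.396)/0.0490 − 1 = 4.8813 − 1 = 3.8813.
Since a/(a+b) = μ, a = 0.604·3.8813 = 2.34 and b = 0.396·3.8813 = 1.54.

a = 2.34, b = 1.54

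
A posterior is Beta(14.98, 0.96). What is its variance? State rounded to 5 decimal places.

α+β = 15.94 and αβ = 14.3808, so Var = αβ/[(α+β)²(α+β+1)] = 14.3808/4304.176184 = 0.00334.

0.00334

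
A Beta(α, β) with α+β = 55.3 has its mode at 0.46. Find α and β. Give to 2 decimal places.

α = 25.52, β = 29.78

Mode = (α−1)/(κ−2) with κ = α+β, so α−1 = 0.46·53.3 = 24.52.
α = 25.52; β = κ − α = 29.78.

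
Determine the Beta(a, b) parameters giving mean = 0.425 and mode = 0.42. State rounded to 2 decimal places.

a = 13.60, b = 18.40

Let s = a+b. Mean gives a = μs = 0.425s; mode gives (a−1)/(s−2) = 0.42.
Substituting: 0.425s − 1 = 0.42(s−2) = 0.42s − 0.84, so 0.005s = 0.16 and s = 32.0000.
Then a = 0.425×32.0000 = 13.60 and b = s−a = 18.40.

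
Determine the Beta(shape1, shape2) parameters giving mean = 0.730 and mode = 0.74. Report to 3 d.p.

shape1 = 35.040, shape2 = 12.960

With s = shape1+shape2: μ = shape1/s and mode = (shape1−1)/(s−2). Eliminating shape1 = μs,
μs − 1 = m(s−2) ⇒ s(μ−m) = 1−2m ⇒ s = -0.48/-0.010 = 48.0000.
So shape1 = μs = 35.040, shape2 = (1−μ)s = 12.960.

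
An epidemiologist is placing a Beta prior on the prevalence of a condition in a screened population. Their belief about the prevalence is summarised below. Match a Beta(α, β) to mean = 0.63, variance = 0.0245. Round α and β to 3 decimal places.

α = 5.364, β = 3.150

Let s = α+β. The Beta variance is μ(1−μ)/(s+1).
So s+1 = μ(1−μ)/σ² = (0.63×0.37)/0.0245 = 0.2331/0.0245 = 9.5143, giving s = 8.5143.
Then α = μs = 0.63×8.5143 = 5.364 and β = (1−μ)s = 0.37×8.5143 = 3.150.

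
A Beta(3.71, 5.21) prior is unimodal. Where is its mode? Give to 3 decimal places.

0.392

With α,β > 1, mode = (α−1)/(α+β−2) = 2.71/6.92 = 0.392.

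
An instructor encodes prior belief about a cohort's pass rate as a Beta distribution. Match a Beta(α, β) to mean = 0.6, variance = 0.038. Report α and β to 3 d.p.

α = 3.189, β = 2.126

Let s = α+β. The Beta variance is μ(1−μ)/(s+1).
So s+1 = μ(1−μ)/σ² = (0.6×0.4)/0.038 = 0.24/0.038 = 6.3158, giving s = 5.3158.
Then α = μs = 0.6×5.3158 = 3.189 and β = (1−μ)s = 0.4×5.3158 = 2.126.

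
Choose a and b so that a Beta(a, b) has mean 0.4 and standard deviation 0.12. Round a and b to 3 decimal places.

a = 6.267, b = 9.400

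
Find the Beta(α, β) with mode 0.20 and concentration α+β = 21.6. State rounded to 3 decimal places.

Since the density peak of Beta(α,β) is at (α−1)/(α+β−2),
α = 1 + 0.20(21.6−2) = 4.920 and β = 21.6 − 4.920 = 16.680.

α = 4.920, β = 16.680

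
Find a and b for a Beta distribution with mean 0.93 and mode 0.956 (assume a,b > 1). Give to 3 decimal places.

Let s = a+b. Mean gives a = μs = 0.93s; mode gives (a−1)/(s−2) = 0.956.
Substituting: 0.93s − 1 = 0.956(s−2) = 0.956s − 1.912, so -0.026s = -0.912 and s = 35.0769.
Then a = 0.93×35.0769 = 32.622 and b = s−a = 2.455.

a = 32.622, b = 2.455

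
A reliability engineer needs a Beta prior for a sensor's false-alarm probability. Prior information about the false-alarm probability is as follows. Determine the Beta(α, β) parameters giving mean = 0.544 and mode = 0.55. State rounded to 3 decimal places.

α = 9.067, β = 7.600

Let s = α+β. Mean gives α = μs = 0.544s; mode gives (α−1)/(s−2) = 0.55.
Substituting: 0.544s − 1 = 0.55(s−2) = 0.55s − 1.10, so -0.006s = -0.10 and s = 16.6667.
Then α = 0.544×16.6667 = 9.067 and β = s−α = 7.600.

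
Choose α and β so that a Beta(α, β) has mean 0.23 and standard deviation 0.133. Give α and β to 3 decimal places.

α = 2.073, β = 6.939

σ² = 0.133² = 0.017689.
With s = α+β, Var = μ(1−μ)/(s+1), so s+1 = (0.23×0.77)/0.017689 = 10.0119 and s = 9.0119.
α = μs = 2.073, β = (1−μ)s = 6.939.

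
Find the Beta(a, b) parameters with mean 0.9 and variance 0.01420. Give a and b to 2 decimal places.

a = 4.80, b = 0.53

By moment matching, a+b = μ(1−μ)/σ² − 1 = (0.9·0.1)/0.01420 − 1 = 6.3380 − 1 = 5.3380.
Since a/(a+b) = μ, a = 0.9·5.3380 = 4.80 and b = 0.1·5.3380 = 0.53.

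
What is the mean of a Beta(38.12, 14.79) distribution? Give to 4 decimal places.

The Beta mean is α/(α+β) = 38.12/(38.12+14.79) = 0.7205.

0.7205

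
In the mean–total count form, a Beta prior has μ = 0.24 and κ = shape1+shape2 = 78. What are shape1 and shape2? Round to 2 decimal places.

shape1 = 18.72, shape2 = 59.28

Split κ in proportion μ : (1−μ): shape1 = 0.24·78 = 18.72, shape2 = 78 − 18.72 = 59.28.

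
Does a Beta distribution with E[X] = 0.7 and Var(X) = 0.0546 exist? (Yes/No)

For any Beta, Var(X) < E[X]·(1−E[X]).
Here μ(1−μ) = 0.7×0.3 = 0.21, and 0.0546 < 0.21.

Yes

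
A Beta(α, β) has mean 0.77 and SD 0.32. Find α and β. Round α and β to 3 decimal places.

σ² = 0.32² = 0.1024.
With s = α+β, Var = μ(1−μ)/(s+1), so s+1 = (0.77×0.23)/0.1024 = 1.7295 and s = 0.7295.
α = μs = 0.562, β = (1−μ)s = 0.168.

α = 0.562, β = 0.168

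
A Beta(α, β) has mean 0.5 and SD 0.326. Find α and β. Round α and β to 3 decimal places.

α = 0.676, β = 0.676

σ² = 0.326² = 0.106276.
With s = α+β, Var = μ(1−μ)/(s+1), so s+1 = (0.5×0.5)/0.106276 = 2.3524 and s = 1.3524.
α = μs = 0.676, β = (1−μ)s = 0.676.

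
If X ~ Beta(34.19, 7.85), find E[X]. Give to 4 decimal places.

0.8133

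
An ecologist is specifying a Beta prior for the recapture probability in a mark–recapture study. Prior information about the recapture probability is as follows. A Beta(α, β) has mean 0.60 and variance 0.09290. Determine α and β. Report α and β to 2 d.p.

α = 0.95, β = 0.63

By moment matching, α+β = μ(1−μ)/σ² − 1 = (0.60·0.40)/0.09290 − 1 = 2.5834 − 1 = 1.5834.
Since α/(α+β) = μ, α = 0.60·1.5834 = 0.95 and β = 0.40·1.5834 = 0.63.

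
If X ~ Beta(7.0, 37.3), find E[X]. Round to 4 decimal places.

E[X] = α/(α+β) = 7.0/44.3 = 0.1580.

0.1580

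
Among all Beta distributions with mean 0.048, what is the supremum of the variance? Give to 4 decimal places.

0.0457

For fixed mean μ the Beta variance is μ(1−μ)/(α+β+1), increasing as α+β decreases.
Its least upper bound (not attained) is μ(1−μ) = 0.048·0.952 = 0.0457.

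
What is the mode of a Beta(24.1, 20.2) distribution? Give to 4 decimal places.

0.5461

The density x^(α−1)(1−x)^(β−1) is maximised at (α−1)/(α+β−2) = 23.1/42.3 = 0.5461.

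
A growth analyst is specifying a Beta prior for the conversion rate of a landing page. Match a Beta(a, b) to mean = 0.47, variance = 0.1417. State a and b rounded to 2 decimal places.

a = 0.36, b = 0.40

By moment matching, a+b = μ(1−μ)/σ² − 1 = (0.47·0.53)/0.1417 − 1 = 1.7579 − 1 = 0.7579.
Since a/(a+b) = μ, a = 0.47·0.7579 = 0.36 and b = 0.53·0.7579 = 0.40.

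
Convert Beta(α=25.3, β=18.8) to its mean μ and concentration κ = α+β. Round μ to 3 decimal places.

μ = 0.574, κ = 44.1

κ = α+β = 25.3+18.8 = 44.1; μ = α/κ = 25.3/44.1 = 0.574.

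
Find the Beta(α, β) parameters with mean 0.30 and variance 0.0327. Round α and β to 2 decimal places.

Let s = α+β. The Beta variance is μ(1−μ)/(s+1).
So s+1 = μ(1−μ)/σ² = (0.30×0.70)/0.0327 = 0.2100/0.0327 = 6.4220, giving s = 5.4220.
Then α = μs = 0.30×5.4220 = 1.63 and β = (1−μ)s = 0.70×5.4220 = 3.80.

α = 1.63, β = 3.80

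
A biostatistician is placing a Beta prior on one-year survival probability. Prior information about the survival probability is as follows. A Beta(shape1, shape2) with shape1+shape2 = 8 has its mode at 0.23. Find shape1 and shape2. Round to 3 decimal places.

shape1 = 2.380, shape2 = 5.620

For shape1,shape2>1 the mode is (shape1−1)/(shape1+shape2−2), so shape1 = mode·(κ−2)+1 = 0.23×6+1 = 2.380.
And shape2 = (1−mode)·(κ−2)+1 = 0.77×6+1 = 5.620.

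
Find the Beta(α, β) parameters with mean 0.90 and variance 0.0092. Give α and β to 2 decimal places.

α = 7.90, β = 0.88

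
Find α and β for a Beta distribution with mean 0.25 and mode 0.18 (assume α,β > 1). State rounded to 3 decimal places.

Let s = α+β. Mean gives α = μs = 0.25s; mode gives (α−1)/(s−2) = 0.18.
Substituting: 0.25s − 1 = 0.18(s−2) = 0.18s − 0.36, so 0.07s = 0.64 and s = 9.1429.
Then α = 0.25×9.1429 = 2.286 and β = s−α = 6.857.

α = 2.286, β = 6.857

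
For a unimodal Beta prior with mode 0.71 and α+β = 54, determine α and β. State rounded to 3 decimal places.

Since the density peak of Beta(α,β) is at (α−1)/(α+β−2),
α = 1 + 0.71(54−2) = 37.920 and β = 54 − 37.920 = 16.080.

α = 37.920, β = 16.080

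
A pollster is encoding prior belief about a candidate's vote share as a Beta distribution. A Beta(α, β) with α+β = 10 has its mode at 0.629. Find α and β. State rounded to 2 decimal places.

α = 6.03, β = 3.97

Since the density peak of Beta(α,β) is at (α−1)/(α+β−2),
α = 1 + 0.629(10−2) = 6.03 and β = 10 − 6.03 = 3.97.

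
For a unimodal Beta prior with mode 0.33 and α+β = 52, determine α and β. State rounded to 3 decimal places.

α = 17.500, β = 34.500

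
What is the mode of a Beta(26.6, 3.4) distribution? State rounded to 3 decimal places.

With α,β > 1, mode = (α−1)/(α+β−2) = 25.6/28.0 = 0.914.

0.914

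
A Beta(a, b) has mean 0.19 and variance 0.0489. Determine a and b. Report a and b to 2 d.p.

Write ν = a+b; then a = μν and Var = μ(1−μ)/(ν+1).
ν = μ(1−μ)/Var − 1 = 0.1539/0.0489 − 1 = 2.1472.
a = 0.19·2.1472 = 0.41, b = 0.81·2.1472 = 1.74.

a = 0.41, b = 1.74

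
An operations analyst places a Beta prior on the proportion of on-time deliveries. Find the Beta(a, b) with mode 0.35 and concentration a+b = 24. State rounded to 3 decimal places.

Mode = (a−1)/(κ−2) with κ = a+b, so a−1 = 0.35·22 = 7.700.
a = 8.700; b = κ − a = 15.300.

a = 8.700, b = 15.300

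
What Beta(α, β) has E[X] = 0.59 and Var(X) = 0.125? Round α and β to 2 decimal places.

α = 0.55, β = 0.38

Let s = α+β. The Beta variance is μ(1−μ)/(s+1).
So s+1 = μ(1−μ)/σ² = (0.59×0.41)/0.125 = 0.2419/0.125 = 1.9352, giving s = 0.9352.
Then α = μs = 0.59×0.9352 = 0.55 and β = (1−μ)s = 0.41×0.9352 = 0.38.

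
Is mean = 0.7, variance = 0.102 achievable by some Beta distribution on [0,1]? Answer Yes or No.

Yes

A Beta with mean μ has variance μ(1−μ)/(α+β+1) < μ(1−μ).
Here μ(1−μ) = 0.7×0.3 = 0.21, and 0.102 < 0.21.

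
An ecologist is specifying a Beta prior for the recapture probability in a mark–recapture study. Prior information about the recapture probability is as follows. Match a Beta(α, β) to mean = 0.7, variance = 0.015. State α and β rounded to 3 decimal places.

α = 9.100, β = 3.900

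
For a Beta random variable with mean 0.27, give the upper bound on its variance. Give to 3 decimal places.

0.197

For fixed mean μ the Beta variance is μ(1−μ)/(α+β+1), increasing as α+β decreases.
Its least upper bound (not attained) is μ(1−μ) = 0.27·0.73 = 0.197.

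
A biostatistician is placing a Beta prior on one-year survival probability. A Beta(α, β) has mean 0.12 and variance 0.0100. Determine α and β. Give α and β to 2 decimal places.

α = 1.15, β = 8.41

By moment matching, α+β = μ(1−μ)/σ² − 1 = (0.12·0.88)/0.0100 − 1 = 10.5600 − 1 = 9.5600.
Since α/(α+β) = μ, α = 0.12·9.5600 = 1.15 and β = 0.88·9.5600 = 8.41.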